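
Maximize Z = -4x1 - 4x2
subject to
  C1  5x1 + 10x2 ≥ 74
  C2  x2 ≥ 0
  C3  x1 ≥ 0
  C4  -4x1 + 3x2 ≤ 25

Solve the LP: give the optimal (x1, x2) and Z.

x1 = 0, x2 = 37/5, maximum Z = -148/5

Extreme points and Z = -4x1 - 4x2:
  (74/5, 0) → Z = -296/5
  (0, 37/5) → Z = -148/5
  (0, 25/3) → Z = -100/3
The feasible region is unbounded (it extends along (3, 4), (1, 0)), but Z strictly decreases along every unbounded feasible direction, so there is no improving ray and the maximum is attained at a vertex.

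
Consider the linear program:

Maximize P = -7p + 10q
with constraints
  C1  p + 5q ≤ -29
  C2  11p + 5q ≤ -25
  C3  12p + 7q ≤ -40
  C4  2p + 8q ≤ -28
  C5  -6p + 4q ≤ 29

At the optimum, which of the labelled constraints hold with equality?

C1 and C5

Vertices and P = -7p + 10q:
  (3/53, -308/53) → P = -3101/53
  (-261/34, -145/34) → P = 377/34
  (25/17, -140/17) → P = -1575/17
The feasible region is unbounded (it extends along (5, -11), (-2, -3)), but P strictly decreases along every unbounded feasible direction, so there is no improving ray and the maximum is attained at a vertex.

The maximum is at (-261/34, -145/34). Substituting into each constraint, equality holds for C1 and C5; the remaining constraints have slack.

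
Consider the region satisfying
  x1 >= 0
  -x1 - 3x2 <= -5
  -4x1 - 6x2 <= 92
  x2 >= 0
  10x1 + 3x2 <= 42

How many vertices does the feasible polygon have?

Intersecting each pair of boundary lines and keeping only the points that satisfy every inequality leaves:
  (0, 5/3)
  (0, 14)
  (37/9, 8/27)

3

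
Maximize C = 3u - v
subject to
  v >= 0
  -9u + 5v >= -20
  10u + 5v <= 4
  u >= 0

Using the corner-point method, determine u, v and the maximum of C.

u = 2/5, v = 0, maximum C = 6/5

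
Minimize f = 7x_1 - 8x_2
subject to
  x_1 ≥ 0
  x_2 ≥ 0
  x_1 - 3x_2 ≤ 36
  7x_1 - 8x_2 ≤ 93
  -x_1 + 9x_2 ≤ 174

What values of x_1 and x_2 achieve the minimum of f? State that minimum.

Corner points and f = 7x_1 - 8x_2:
  (0, 0) → f = 0
  (0, 58/3) → f = -464/3
  (93/7, 0) → f = 93
  (2229/55, 1311/55) → f = 93

At the optimal vertex, x_1 = 0 and -x_1 + 9x_2 = 174.
Solving simultaneously gives x_1 = 0, x_2 = 58/3.

x_1 = 0, x_2 = 58/3, minimum f = -464/3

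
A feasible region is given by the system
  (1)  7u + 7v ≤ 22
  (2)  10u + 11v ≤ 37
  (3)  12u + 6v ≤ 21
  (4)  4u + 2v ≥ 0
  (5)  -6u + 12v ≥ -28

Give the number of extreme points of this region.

5

The feasible vertices (each the meet of two boundaries and inside every other half-plane) are:
  (-17/7, 39/7)
  (5/14, 39/14)
  (-37/12, 37/6)
  (7/3, -7/6)
  (14/15, -28/15)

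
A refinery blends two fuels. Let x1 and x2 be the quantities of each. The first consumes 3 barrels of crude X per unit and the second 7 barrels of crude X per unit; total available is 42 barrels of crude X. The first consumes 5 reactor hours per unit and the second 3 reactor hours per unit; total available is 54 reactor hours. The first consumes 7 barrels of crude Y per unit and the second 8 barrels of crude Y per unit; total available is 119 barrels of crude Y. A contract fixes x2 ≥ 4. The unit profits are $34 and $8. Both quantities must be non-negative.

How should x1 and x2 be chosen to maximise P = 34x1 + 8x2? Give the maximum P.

Corner points and P = 34x1 + 8x2:
  (0, 6) → P = 48
  (0, 4) → P = 32
  (14/3, 4) → P = 572/3

The binding constraints are 3x1 + 7x2 = 42 and x2 = 4.
Solving simultaneously gives x1 = 14/3, x2 = 4.

x1 = 14/3, x2 = 4, maximum P = 572/3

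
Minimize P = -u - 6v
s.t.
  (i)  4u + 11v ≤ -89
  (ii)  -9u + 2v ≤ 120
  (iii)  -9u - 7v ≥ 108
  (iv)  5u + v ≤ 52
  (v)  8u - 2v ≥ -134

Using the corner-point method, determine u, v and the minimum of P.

Extreme points and P = -u - 6v:
  (-14, -3) → P = 32
  (-565/71, -369/71) → P = 2779/71
  (236/13, -504/13) → P = 2788/13
The feasible region is unbounded (it extends along (1, -5), (-2, -9)), but P strictly increases along every unbounded feasible direction, so there is no improving ray and the minimum is attained at a vertex.

At the optimal vertex, 4u + 11v = -89 and -9u + 2v = 120.
Solving simultaneously gives u = -14, v = -3.

u = -14, v = -3, minimum P = 32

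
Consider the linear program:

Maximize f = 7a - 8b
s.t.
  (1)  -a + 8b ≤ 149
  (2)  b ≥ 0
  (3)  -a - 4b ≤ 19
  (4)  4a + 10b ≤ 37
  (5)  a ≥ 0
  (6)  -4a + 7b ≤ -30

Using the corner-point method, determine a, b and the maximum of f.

Extreme points and f = 7a - 8b:
  (37/4, 0) → f = 259/4
  (15/2, 0) → f = 105/2
  (559/68, 7/17) → f = 217/4

At the optimal vertex, b = 0 and 4a + 10b = 37.
Solving simultaneously gives a = 37/4, b = 0.

a = 37/4, b = 0, maximum f = 259/4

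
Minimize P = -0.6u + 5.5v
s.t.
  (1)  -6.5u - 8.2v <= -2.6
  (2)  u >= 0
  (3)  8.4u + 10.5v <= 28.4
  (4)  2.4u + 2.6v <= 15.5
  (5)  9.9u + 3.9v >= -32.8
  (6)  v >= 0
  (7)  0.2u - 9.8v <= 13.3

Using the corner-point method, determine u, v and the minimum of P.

Vertices and P = -0.6u + 5.5v:
  (0, 13/41) → P = 143/82
  (2/5, 0) → P = -6/25
  (0, 284/105) → P = 1562/105
  (71/21, 0) → P = -71/35

The binding constraints are 8.4u + 10.5v = 28.4 and v = 0.
Solving simultaneously gives u = 71/21, v = 0.

u = 71/21, v = 0, minimum P = -71/35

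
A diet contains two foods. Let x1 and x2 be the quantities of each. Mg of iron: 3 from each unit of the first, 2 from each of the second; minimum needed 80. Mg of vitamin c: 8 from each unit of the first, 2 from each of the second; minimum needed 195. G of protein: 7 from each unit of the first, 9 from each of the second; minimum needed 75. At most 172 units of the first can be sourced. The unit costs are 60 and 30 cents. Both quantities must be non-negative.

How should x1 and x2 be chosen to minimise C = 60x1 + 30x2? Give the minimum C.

Corner points and C = 60x1 + 30x2:
  (0, 195/2) → C = 2925
  (80/3, 0) → C = 1600
  (172, 0) → C = 10320
  (23, 11/2) → C = 1545
The feasible region is unbounded (it extends along (0, 1)), but C strictly increases along every unbounded feasible direction, so there is no improving ray and the minimum is attained at a vertex.

The optimum lies where 3x1 + 2x2 = 80 and 8x1 + 2x2 = 195.
Solving simultaneously gives x1 = 23, x2 = 11/2.

x1 = 23, x2 = 11/2, minimum C = 1545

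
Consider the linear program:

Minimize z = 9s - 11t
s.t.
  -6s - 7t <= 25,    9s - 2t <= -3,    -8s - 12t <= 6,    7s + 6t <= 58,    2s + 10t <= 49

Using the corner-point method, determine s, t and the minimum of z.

Vertices and z = 9s - 11t:
  (-12/31, -15/62) → z = -51/62
  (34/47, 447/94) → z = -4305/94
  (-81/7, 101/14) → z = -367/2

At the optimal vertex, -8s - 12t = 6 and 2s + 10t = 49.
Solving simultaneously gives s = -81/7, t = 101/14.

s = -81/7, t = 101/14, minimum z = -367/2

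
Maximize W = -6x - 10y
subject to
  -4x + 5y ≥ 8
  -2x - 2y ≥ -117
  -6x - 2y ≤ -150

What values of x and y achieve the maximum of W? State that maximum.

Vertices and W = -6x - 10y:
  (569/18, 242/9) → W = -4127/9
  (367/19, 324/19) → W = -5442/19
  (33/4, 201/4) → W = -552

x = 367/19, y = 324/19, maximum W = -5442/19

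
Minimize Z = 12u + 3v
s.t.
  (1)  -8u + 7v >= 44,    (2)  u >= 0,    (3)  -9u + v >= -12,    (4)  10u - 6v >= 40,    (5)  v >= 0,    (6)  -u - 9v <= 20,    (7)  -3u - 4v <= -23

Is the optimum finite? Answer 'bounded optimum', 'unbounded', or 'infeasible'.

The boundaries -8u + 7v = 44 and u = 0 meet at (0, 44/7), but that point violates 10u - 6v ≥ 40. Every candidate vertex is excluded by some other constraint, so the feasible region is empty.

infeasible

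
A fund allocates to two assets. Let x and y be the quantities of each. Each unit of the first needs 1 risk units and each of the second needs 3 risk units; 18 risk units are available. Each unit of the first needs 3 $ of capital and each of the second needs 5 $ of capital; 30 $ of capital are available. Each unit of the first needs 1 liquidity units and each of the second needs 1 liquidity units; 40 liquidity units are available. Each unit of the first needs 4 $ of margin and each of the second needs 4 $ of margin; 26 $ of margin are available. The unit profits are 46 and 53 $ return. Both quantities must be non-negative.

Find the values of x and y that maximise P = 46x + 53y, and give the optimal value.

Corner points and P = 46x + 53y:
  (0, 0) → P = 0
  (0, 6) → P = 318
  (13/2, 0) → P = 299
  (5/4, 21/4) → P = 1343/4

x = 5/4, y = 21/4, maximum P = 1343/4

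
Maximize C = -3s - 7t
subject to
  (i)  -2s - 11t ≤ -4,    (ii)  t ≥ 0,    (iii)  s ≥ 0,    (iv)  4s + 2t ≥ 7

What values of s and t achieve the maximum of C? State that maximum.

Feasible corners and C = -3s - 7t:
  (2, 0) → C = -6
  (69/40, 1/20) → C = -221/40
  (0, 7/2) → C = -49/2
The feasible region is unbounded (it extends along (0, 1), (1, 0)), but C strictly decreases along every unbounded feasible direction, so there is no improving ray and the maximum is attained at a vertex.

The optimum lies where -2s - 11t = -4 and 4s + 2t = 7.
Solving simultaneously gives s = 69/40, t = 1/20.

s = 69/40, t = 1/20, maximum C = -221/40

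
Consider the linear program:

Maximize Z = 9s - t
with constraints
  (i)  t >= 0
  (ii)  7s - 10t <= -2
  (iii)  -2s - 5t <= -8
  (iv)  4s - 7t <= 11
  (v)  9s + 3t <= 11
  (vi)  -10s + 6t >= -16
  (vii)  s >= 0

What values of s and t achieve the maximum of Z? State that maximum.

Feasible corners and Z = 9s - t:
  (31/39, 50/39) → Z = 229/39
  (0, 8/5) → Z = -8/5
  (0, 11/3) → Z = -11/3

The optimum lies where -2s - 5t = -8 and 9s + 3t = 11.
Solving simultaneously gives s = 31/39, t = 50/39.

s = 31/39, t = 50/39, maximum Z = 229/39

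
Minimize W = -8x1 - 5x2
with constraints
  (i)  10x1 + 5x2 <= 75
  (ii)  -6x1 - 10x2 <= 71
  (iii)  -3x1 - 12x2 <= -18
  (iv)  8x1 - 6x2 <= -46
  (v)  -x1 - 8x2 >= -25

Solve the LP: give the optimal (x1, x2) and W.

Vertices and W = -8x1 - 5x2:
  (-74/19, 47/19) → W = 357/19
  (-13, 19/4) → W = 321/4
  (-109/35, 123/35) → W = 257/35

The optimum lies where 8x1 - 6x2 = -46 and -x1 - 8x2 = -25.
Solving simultaneously gives x1 = -109/35, x2 = 123/35.

x1 = -109/35, x2 = 123/35, minimum W = 257/35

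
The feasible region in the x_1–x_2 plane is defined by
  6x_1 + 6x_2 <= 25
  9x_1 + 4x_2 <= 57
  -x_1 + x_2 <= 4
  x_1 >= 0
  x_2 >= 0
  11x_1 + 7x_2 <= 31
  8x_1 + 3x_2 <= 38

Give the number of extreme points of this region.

Pairwise boundary intersections that survive every other constraint:
  (1/12, 49/12)
  (11/24, 89/24)
  (0, 4)
  (0, 0)
  (31/11, 0)

5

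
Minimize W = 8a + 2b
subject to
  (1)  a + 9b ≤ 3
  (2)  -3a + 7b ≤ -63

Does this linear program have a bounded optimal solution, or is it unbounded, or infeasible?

unbounded

From the feasible point (294/17, -27/17), moving in the direction (-7, -3) keeps every constraint satisfied while W decreases without bound.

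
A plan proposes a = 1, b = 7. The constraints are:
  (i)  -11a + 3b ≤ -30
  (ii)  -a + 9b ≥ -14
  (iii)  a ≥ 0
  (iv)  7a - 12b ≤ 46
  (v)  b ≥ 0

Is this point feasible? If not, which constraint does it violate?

not feasible — violates (i)

Constraint (i): -11a + 3b = 10, which is not ≤ -30. All other constraints are satisfied.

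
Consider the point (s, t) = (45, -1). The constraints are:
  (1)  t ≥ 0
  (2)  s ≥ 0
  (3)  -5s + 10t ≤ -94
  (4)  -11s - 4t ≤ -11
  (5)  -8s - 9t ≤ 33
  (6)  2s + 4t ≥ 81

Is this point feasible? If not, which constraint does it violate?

not feasible — violates (1)

Constraint (1): t = -1, which is not ≥ 0. All other constraints are satisfied.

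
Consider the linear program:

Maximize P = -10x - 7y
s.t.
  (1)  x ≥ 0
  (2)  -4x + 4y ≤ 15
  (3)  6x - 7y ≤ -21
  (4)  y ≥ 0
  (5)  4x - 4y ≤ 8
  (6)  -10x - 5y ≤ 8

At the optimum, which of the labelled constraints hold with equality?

Extreme points and P = -10x - 7y:
  (0, 15/4) → P = -105/4
  (0, 3) → P = -21
  (35, 33) → P = -581
The feasible region is unbounded (it extends along (1, 1)), but P strictly decreases along every unbounded feasible direction, so there is no improving ray and the maximum is attained at a vertex.

The maximum is at (0, 3). Substituting into each constraint, equality holds for (1) and (3); the remaining constraints have slack.

(1) and (3)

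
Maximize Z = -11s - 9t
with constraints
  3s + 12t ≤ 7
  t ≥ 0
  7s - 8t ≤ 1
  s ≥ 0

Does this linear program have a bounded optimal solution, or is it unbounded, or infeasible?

Vertices and Z = -11s - 9t:
  (17/27, 23/54) → Z = -581/54
  (0, 7/12) → Z = -21/4
  (1/7, 0) → Z = -11/7
  (0, 0) → Z = 0
The feasible region has finitely many vertices and no improving ray; the maximum is 0 at (0, 0).

bounded optimum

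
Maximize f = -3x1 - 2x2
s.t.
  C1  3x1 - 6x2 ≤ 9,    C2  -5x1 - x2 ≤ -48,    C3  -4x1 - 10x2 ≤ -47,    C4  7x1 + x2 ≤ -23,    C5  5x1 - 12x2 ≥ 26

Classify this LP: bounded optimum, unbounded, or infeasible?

The boundaries -5x1 - x2 = -48 and 7x1 + x2 = -23 meet at (-71/2, 451/2), but that point violates 5x1 - 12x2 ≥ 26. Every candidate vertex is excluded by some other constraint, so the feasible region is empty.

infeasible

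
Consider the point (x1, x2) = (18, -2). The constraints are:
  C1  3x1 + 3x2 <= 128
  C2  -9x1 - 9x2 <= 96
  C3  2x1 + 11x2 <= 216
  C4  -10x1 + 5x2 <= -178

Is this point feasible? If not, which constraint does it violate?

feasible

C1: 48 ≤ 128 ✓
C2: -144 ≤ 96 ✓
C3: 14 ≤ 216 ✓
C4: -190 ≤ -178 ✓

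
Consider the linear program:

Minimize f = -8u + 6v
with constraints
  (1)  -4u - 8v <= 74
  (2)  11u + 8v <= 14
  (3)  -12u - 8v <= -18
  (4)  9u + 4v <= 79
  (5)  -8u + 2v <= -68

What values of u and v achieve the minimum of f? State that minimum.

u = 88/7, v = -435/28, minimum f = -2713/14

Corner points and f = -8u + 6v:
  (88/7, -435/28) → f = -2713/14
  (23/2, -15) → f = -182
  (286/43, -318/43) → f = -4196/43
  (145/22, -84/11) → f = -1084/11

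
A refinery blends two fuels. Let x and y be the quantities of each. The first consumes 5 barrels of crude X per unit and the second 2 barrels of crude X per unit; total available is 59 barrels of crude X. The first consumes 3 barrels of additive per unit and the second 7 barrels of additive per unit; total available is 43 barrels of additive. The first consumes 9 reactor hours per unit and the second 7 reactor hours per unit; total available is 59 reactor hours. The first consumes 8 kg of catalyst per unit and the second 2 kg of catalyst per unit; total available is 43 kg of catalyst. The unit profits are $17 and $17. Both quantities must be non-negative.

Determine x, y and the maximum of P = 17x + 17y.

x = 8/3, y = 5, maximum P = 391/3

Corner points and P = 17x + 17y:
  (0, 0) → P = 0
  (0, 43/7) → P = 731/7
  (43/8, 0) → P = 731/8
  (8/3, 5) → P = 391/3
  (183/38, 85/38) → P = 2278/19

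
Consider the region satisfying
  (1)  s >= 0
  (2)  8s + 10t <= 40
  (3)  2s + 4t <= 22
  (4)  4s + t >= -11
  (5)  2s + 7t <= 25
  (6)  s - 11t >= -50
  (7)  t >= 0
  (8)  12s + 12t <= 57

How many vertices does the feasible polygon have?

Intersecting each pair of boundary lines and keeping only the points that satisfy every inequality leaves:
  (0, 25/7)
  (0, 0)
  (5/6, 10/3)
  (15/4, 1)
  (19/4, 0)

5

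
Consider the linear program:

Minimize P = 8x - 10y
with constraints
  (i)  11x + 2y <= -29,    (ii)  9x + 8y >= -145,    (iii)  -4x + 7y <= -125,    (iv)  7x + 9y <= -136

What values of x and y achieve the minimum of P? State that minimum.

Extreme points and P = 8x - 10y:
  (29/35, -667/35) → P = 986/5
  (47/85, -1491/85) → P = 15286/85
  (-3/19, -341/19) → P = 3386/19

x = -3/19, y = -341/19, minimum P = 3386/19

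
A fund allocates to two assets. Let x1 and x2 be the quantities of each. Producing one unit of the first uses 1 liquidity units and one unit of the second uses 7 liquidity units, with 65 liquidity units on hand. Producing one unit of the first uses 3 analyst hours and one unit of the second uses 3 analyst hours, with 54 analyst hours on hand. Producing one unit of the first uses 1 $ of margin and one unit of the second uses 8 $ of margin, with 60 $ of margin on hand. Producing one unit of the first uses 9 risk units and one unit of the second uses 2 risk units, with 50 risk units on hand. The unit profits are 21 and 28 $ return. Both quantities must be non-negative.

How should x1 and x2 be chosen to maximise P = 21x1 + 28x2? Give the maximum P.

x1 = 4, x2 = 7, maximum P = 280

Extreme points and P = 21x1 + 28x2:
  (0, 0) → P = 0
  (0, 15/2) → P = 210
  (50/9, 0) → P = 350/3
  (4, 7) → P = 280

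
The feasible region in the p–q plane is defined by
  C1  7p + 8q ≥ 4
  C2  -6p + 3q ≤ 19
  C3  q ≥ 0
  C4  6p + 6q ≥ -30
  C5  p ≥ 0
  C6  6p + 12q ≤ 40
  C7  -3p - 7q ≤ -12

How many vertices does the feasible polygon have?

4

Of the 21 pairwise boundary intersections, those satisfying every inequality are:
  (20/3, 0)
  (4, 0)
  (0, 10/3)
  (0, 12/7)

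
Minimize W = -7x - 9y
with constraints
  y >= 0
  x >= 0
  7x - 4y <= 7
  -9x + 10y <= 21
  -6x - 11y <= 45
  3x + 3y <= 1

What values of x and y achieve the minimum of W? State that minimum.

Corner points and W = -7x - 9y:
  (0, 0) → W = 0
  (1/3, 0) → W = -7/3
  (0, 1/3) → W = -3

x = 0, y = 1/3, minimum W = -3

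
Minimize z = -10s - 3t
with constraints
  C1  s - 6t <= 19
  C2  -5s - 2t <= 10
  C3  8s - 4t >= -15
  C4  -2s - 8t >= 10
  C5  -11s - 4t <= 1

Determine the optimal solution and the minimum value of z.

Extreme points and z = -10s - 3t:
  (23/5, -12/5) → z = -194/5
  (1, -3) → z = -1
  (2/5, -27/20) → z = 1/20

The binding constraints are s - 6t = 19 and -2s - 8t = 10.
Solving simultaneously gives s = 23/5, t = -12/5.

s = 23/5, t = -12/5, minimum z = -194/5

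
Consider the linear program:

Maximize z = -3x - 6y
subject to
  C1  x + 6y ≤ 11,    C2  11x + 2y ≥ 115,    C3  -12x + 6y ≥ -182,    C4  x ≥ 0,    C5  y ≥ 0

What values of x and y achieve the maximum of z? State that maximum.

Feasible corners and z = -3x - 6y:
  (167/16, 3/32) → z = -255/8
  (11, 0) → z = -33
  (115/11, 0) → z = -345/11

The binding constraints are 11x + 2y = 115 and y = 0.
Solving simultaneously gives x = 115/11, y = 0.

x = 115/11, y = 0, maximum z = -345/11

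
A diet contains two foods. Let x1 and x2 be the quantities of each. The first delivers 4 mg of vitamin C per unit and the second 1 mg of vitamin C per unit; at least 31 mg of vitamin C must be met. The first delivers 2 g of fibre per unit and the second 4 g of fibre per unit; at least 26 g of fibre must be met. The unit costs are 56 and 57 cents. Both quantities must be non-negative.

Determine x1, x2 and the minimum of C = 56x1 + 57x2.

Extreme points and C = 56x1 + 57x2:
  (0, 31) → C = 1767
  (13, 0) → C = 728
  (7, 3) → C = 563
The feasible region is unbounded (it extends along (0, 1), (1, 0)), but C strictly increases along every unbounded feasible direction, so there is no improving ray and the minimum is attained at a vertex.

x1 = 7, x2 = 3, minimum C = 563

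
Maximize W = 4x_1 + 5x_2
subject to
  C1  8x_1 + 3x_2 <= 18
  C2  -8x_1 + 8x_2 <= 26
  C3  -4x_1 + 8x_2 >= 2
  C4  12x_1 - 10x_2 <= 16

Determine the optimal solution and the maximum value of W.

x_1 = 3/4, x_2 = 4, maximum W = 23

Feasible corners and W = 4x_1 + 5x_2:
  (3/4, 4) → W = 23
  (69/38, 22/19) → W = 248/19
  (-6, -11/4) → W = -151/4

The binding constraints are 8x_1 + 3x_2 = 18 and -8x_1 + 8x_2 = 26.
Solving simultaneously gives x_1 = 3/4, x_2 = 4.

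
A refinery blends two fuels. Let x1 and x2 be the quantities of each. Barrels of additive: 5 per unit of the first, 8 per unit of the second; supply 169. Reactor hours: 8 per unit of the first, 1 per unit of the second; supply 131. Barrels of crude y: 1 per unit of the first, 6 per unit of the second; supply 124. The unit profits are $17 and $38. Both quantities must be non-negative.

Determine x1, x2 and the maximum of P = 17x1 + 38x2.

Feasible corners and P = 17x1 + 38x2:
  (0, 0) → P = 0
  (0, 62/3) → P = 2356/3
  (131/8, 0) → P = 2227/8
  (879/59, 697/59) → P = 41429/59
  (1, 41/2) → P = 796

The optimum lies where 5x1 + 8x2 = 169 and x1 + 6x2 = 124.
Solving simultaneously gives x1 = 1, x2 = 41/2.

x1 = 1, x2 = 41/2, maximum P = 796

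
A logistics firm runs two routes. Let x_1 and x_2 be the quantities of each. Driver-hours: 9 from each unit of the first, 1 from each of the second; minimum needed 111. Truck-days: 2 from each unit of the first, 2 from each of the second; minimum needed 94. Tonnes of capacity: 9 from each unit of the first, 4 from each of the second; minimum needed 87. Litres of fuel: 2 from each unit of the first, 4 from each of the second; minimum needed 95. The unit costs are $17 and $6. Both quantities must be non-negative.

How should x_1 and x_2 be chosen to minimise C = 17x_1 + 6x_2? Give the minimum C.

x_1 = 8, x_2 = 39, minimum C = 370

Feasible corners and C = 17x_1 + 6x_2:
  (0, 111) → C = 666
  (95/2, 0) → C = 1615/2
  (8, 39) → C = 370
  (93/2, 1/2) → C = 1587/2
The feasible region is unbounded (it extends along (0, 1), (1, 0)), but C strictly increases along every unbounded feasible direction, so there is no improving ray and the minimum is attained at a vertex.

The optimum lies where 9x_1 + x_2 = 111 and 2x_1 + 2x_2 = 94.
Solving simultaneously gives x_1 = 8, x_2 = 39.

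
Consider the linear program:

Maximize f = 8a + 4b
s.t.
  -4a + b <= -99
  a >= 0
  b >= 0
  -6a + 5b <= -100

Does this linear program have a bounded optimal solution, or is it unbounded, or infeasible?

From the feasible point (99/4, 0), moving in the direction (5, 6) keeps every constraint satisfied while f increases without bound.

unbounded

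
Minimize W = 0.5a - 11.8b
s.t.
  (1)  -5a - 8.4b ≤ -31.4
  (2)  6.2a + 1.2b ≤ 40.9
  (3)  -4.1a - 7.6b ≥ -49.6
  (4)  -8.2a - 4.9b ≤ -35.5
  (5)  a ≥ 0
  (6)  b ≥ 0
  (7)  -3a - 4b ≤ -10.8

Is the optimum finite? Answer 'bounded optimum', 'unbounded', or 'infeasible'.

Extreme points and W = 0.5a - 11.8b:
  (1031/317, 3999/2219) → W = -435797/22190
  (6.28, 0) → W = 3.14
  (6283/1055, 13983/4220) → W = -762167/21100
  (409/62, 0) → W = 409/124
  (2676/4223, 637/103) → W = -1534213/21115
The feasible region has finitely many vertices and no improving ray; the minimum is -1534213/21115 at (2676/4223, 637/103).

bounded optimum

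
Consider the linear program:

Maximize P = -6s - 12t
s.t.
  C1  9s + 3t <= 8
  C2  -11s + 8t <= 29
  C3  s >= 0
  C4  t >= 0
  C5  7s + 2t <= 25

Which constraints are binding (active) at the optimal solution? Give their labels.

Vertices and P = -6s - 12t:
  (0, 8/3) → P = -32
  (8/9, 0) → P = -16/3
  (0, 0) → P = 0

The maximum is at (0, 0). Substituting into each constraint, equality holds for C3 and C4; the remaining constraints have slack.

C3 and C4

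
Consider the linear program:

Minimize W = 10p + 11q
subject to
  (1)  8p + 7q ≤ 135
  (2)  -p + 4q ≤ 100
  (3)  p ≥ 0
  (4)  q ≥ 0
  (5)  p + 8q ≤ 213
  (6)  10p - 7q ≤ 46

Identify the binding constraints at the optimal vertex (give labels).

(3) and (4)

Corner points and W = 10p + 11q:
  (0, 135/7) → W = 1485/7
  (181/18, 491/63) → W = 1304/7
  (0, 0) → W = 0
  (23/5, 0) → W = 46

The minimum is at (0, 0). Substituting into each constraint, equality holds for (3) and (4); the remaining constraints have slack.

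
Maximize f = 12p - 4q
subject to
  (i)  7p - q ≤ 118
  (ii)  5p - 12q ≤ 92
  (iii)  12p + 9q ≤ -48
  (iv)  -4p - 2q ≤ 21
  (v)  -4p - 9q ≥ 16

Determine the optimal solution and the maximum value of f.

p = 4/3, q = -64/9, maximum f = 400/9

Extreme points and f = 12p - 4q:
  (4/3, -64/9) → f = 400/9
  (-34/29, -473/58) → f = 538/29
  (-4, 0) → f = -48
  (-157/28, 5/7) → f = -491/7

The binding constraints are 5p - 12q = 92 and 12p + 9q = -48.
Solving simultaneously gives p = 4/3, q = -64/9.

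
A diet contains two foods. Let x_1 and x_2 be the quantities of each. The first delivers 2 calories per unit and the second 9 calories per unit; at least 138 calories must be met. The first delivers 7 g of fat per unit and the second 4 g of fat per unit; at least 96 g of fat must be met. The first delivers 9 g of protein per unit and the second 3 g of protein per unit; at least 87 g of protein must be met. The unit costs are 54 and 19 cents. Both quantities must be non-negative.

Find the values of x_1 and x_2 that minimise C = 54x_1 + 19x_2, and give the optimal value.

Vertices and C = 54x_1 + 19x_2:
  (0, 29) → C = 551
  (69, 0) → C = 3726
  (312/55, 774/55) → C = 31554/55
  (4, 17) → C = 539
The feasible region is unbounded (it extends along (0, 1), (1, 0)), but C strictly increases along every unbounded feasible direction, so there is no improving ray and the minimum is attained at a vertex.

The optimum lies where 7x_1 + 4x_2 = 96 and 9x_1 + 3x_2 = 87.
Solving simultaneously gives x_1 = 4, x_2 = 17.

x_1 = 4, x_2 = 17, minimum C = 539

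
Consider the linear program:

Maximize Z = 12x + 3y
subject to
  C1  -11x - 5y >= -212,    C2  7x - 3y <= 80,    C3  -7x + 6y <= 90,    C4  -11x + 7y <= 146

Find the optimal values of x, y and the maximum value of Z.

x = 259/17, y = 151/17, maximum Z = 3561/17

Feasible corners and Z = 12x + 3y:
  (259/17, 151/17) → Z = 3561/17
  (822/101, 2474/101) → Z = 17286/101
  (-246/17, -32/17) → Z = -3048/17
The feasible region is unbounded (it extends along (-7, -11), (-3, -7)), but Z strictly decreases along every unbounded feasible direction, so there is no improving ray and the maximum is attained at a vertex.

The binding constraints are -11x - 5y = -212 and 7x - 3y = 80.
Solving simultaneously gives x = 259/17, y = 151/17.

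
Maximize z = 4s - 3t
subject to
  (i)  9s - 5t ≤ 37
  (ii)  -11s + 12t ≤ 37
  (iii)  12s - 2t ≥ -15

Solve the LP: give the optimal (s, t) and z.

s = -149/42, t = -193/14, maximum z = 163/6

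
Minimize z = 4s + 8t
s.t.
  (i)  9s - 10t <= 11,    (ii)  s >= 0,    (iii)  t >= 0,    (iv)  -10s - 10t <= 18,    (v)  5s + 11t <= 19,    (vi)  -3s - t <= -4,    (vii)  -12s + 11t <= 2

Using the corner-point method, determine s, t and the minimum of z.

s = 17/13, t = 1/13, minimum z = 76/13

Feasible corners and z = 4s + 8t:
  (311/149, 116/149) → z = 2172/149
  (17/13, 1/13) → z = 76/13
  (1, 14/11) → z = 156/11
  (14/15, 6/5) → z = 40/3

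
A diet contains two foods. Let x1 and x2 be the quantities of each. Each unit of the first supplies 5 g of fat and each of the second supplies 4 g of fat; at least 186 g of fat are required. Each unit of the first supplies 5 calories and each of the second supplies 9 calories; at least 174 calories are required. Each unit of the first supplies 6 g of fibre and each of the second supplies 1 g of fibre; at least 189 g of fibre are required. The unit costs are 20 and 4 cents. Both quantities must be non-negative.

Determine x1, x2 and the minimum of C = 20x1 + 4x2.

Corner points and C = 20x1 + 4x2:
  (0, 189) → C = 756
  (186/5, 0) → C = 744
  (30, 9) → C = 636
The feasible region is unbounded (it extends along (0, 1), (1, 0)), but C strictly increases along every unbounded feasible direction, so there is no improving ray and the minimum is attained at a vertex.

At the optimal vertex, 5x1 + 4x2 = 186 and 6x1 + x2 = 189.
Solving simultaneously gives x1 = 30, x2 = 9.

x1 = 30, x2 = 9, minimum C = 636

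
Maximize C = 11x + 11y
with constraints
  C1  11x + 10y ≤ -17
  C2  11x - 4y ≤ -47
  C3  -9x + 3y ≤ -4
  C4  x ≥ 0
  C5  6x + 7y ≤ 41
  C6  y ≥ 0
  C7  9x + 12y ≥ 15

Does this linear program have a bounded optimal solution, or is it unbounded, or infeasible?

The boundaries y = 0 and 9x + 12y = 15 meet at (5/3, 0), but that point violates 11x + 10y ≤ -17. Every candidate vertex is excluded by some other constraint, so the feasible region is empty.

infeasible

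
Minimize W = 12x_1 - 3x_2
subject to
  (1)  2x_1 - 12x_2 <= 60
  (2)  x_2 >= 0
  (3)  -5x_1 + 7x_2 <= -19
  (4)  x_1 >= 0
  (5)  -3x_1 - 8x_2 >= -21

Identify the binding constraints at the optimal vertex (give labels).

Vertices and W = 12x_1 - 3x_2:
  (19/5, 0) → W = 228/5
  (7, 0) → W = 84
  (299/61, 48/61) → W = 3444/61

The minimum is at (19/5, 0). Substituting into each constraint, equality holds for (2) and (3); the remaining constraints have slack.

(2) and (3)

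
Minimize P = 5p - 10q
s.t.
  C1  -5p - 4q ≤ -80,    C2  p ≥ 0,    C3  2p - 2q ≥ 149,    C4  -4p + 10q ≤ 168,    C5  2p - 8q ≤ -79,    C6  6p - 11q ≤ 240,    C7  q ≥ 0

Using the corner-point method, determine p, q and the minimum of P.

p = 913/6, q = 233/3, minimum P = -95/6

Corner points and P = 5p - 10q:
  (913/6, 233/3) → P = -95/6
  (1159/10, 207/5) → P = 331/2
  (531/2, 123) → P = 195/2

The optimum lies where 2p - 2q = 149 and -4p + 10q = 168.
Solving simultaneously gives p = 913/6, q = 233/3.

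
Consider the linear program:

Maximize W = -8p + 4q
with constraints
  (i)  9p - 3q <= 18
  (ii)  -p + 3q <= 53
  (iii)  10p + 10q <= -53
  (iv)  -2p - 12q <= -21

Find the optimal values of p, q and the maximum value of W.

Vertices and W = -8p + 4q:
  (-689/40, 477/40) → W = 371/2
  (-191/6, 127/18) → W = 2546/9
  (-423/50, 79/25) → W = 2008/25

At the optimal vertex, -p + 3q = 53 and -2p - 12q = -21.
Solving simultaneously gives p = -191/6, q = 127/18.

p = -191/6, q = 127/18, maximum W = 2546/9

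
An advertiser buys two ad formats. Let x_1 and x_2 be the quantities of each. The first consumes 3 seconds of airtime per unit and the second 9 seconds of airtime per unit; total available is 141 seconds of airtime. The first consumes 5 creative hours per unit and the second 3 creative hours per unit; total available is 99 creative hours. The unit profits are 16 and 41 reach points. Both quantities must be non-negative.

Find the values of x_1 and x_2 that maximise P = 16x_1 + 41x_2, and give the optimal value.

Vertices and P = 16x_1 + 41x_2:
  (0, 0) → P = 0
  (0, 47/3) → P = 1927/3
  (99/5, 0) → P = 1584/5
  (13, 34/3) → P = 2018/3

At the optimal vertex, 3x_1 + 9x_2 = 141 and 5x_1 + 3x_2 = 99.
Solving simultaneously gives x_1 = 13, x_2 = 34/3.

x_1 = 13, x_2 = 34/3, maximum P = 2018/3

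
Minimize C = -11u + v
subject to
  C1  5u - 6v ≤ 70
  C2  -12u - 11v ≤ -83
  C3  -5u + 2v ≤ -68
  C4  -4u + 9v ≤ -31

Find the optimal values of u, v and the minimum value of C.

u = 148/7, v = 125/21, minimum C = -4759/21

Extreme points and C = -11u + v:
  (67/5, -1/2) → C = -1479/10
  (148/7, 125/21) → C = -4759/21
  (550/37, 117/37) → C = -5933/37

At the optimal vertex, 5u - 6v = 70 and -4u + 9v = -31.
Solving simultaneously gives u = 148/7, v = 125/21.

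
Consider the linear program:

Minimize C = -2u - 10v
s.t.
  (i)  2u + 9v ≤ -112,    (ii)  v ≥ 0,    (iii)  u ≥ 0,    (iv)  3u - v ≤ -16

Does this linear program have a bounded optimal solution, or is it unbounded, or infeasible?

infeasible

The boundaries 2u + 9v = -112 and v = 0 meet at (-56, 0), but that point violates u ≥ 0. Every candidate vertex is excluded by some other constraint, so the feasible region is empty.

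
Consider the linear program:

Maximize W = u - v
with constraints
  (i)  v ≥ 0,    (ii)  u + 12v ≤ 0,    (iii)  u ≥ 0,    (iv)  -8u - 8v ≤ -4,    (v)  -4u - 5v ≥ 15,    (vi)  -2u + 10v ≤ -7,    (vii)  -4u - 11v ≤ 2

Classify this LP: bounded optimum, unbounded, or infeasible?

The boundaries -2u + 10v = -7 and -4u - 11v = 2 meet at (57/62, -16/31), but that point violates v ≥ 0. Every candidate vertex is excluded by some other constraint, so the feasible region is empty.

infeasible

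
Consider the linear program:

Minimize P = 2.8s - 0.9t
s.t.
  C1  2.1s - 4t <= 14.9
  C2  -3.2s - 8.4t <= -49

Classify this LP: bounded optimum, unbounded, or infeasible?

From the feasible point (8029/761, 2761/1522), moving in the direction (-8.4, 3.2) keeps every constraint satisfied while P decreases without bound.

unbounded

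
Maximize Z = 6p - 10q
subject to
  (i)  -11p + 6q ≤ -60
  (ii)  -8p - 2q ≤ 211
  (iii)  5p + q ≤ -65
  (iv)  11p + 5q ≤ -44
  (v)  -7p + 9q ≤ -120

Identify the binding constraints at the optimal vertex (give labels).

Extreme points and Z = 6p - 10q:
  (-573/35, -2801/70) → Z = 10567/35
  (-330/41, -1015/41) → Z = 8170/41
  (81/2, -535/2) → Z = 2918

The maximum is at (81/2, -535/2). Substituting into each constraint, equality holds for (ii) and (iii); the remaining constraints have slack.

(ii) and (iii)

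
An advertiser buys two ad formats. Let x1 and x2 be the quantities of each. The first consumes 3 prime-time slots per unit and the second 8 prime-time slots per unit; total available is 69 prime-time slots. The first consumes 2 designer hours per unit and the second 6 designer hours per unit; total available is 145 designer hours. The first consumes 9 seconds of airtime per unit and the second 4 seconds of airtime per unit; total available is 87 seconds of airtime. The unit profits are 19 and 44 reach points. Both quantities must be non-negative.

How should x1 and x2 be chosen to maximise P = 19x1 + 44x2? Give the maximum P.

x1 = 7, x2 = 6, maximum P = 397

Extreme points and P = 19x1 + 44x2:
  (0, 0) → P = 0
  (0, 69/8) → P = 759/2
  (29/3, 0) → P = 551/3
  (7, 6) → P = 397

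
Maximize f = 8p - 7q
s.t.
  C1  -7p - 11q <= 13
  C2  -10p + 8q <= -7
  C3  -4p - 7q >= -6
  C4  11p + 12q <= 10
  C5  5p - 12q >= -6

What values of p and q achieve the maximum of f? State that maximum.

Extreme points and f = 8p - 7q:
  (-27/166, -179/166) → f = 1037/166
  (266/37, -213/37) → f = 3619/37
  (41/52, 23/208) → f = 1151/208

The optimum lies where -7p - 11q = 13 and 11p + 12q = 10.
Solving simultaneously gives p = 266/37, q = -213/37.

p = 266/37, q = -213/37, maximum f = 3619/37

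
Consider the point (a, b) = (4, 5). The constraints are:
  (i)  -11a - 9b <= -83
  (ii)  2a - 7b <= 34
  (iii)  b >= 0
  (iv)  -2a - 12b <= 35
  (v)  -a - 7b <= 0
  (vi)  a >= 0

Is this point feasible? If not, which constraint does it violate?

(i): -89 ≤ -83 ✓
(ii): -27 ≤ 34 ✓
(iii): 5 ≥ 0 ✓
(iv): -68 ≤ 35 ✓
(v): -39 ≤ 0 ✓
(vi): 4 ≥ 0 ✓

feasible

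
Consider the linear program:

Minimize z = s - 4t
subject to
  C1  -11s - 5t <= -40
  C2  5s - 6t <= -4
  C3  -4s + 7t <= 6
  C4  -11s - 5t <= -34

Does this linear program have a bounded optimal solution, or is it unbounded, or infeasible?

The boundaries -11s - 5t = -40 and 5s - 6t = -4 meet at (220/91, 244/91), but that point violates -4s + 7t ≤ 6. Every candidate vertex is excluded by some other constraint, so the feasible region is empty.

infeasible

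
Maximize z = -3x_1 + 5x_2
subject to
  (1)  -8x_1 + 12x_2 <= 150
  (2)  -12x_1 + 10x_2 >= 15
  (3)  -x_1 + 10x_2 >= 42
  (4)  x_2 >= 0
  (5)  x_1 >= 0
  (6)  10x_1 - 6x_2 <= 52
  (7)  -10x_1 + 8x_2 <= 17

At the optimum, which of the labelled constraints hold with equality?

(1) and (2)

Extreme points and z = -3x_1 + 5x_2:
  (165/8, 105/4) → z = 555/8
  (249/14, 341/14) → z = 479/7
  (27/11, 489/110) → z = 327/22
  (83/46, 403/92) → z = 1517/92

The maximum is at (165/8, 105/4). Substituting into each constraint, equality holds for (1) and (2); the remaining constraints have slack.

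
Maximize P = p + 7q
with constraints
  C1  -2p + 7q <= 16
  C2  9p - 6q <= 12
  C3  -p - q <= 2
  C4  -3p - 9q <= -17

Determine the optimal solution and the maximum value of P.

p = 60/17, q = 56/17, maximum P = 452/17

Corner points and P = p + 7q:
  (60/17, 56/17) → P = 452/17
  (-25/39, 82/39) → P = 183/13
  (70/33, 13/11) → P = 343/33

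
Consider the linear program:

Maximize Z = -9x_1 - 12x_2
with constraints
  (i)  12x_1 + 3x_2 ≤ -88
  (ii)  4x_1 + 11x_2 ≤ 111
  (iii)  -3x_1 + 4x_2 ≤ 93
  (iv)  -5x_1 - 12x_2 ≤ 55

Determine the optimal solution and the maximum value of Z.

At the optimal vertex, -3x_1 + 4x_2 = 93 and -5x_1 - 12x_2 = 55.
Solving simultaneously gives x_1 = -167/7, x_2 = 75/14.

x_1 = -167/7, x_2 = 75/14, maximum Z = 1053/7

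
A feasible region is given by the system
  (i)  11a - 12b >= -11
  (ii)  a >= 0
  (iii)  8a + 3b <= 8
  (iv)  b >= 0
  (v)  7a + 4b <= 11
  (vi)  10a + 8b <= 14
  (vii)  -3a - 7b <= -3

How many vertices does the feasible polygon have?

Pairwise boundary intersections that survive every other constraint:
  (0, 11/12)
  (5/13, 33/26)
  (0, 3/7)
  (1, 0)
  (11/17, 16/17)

5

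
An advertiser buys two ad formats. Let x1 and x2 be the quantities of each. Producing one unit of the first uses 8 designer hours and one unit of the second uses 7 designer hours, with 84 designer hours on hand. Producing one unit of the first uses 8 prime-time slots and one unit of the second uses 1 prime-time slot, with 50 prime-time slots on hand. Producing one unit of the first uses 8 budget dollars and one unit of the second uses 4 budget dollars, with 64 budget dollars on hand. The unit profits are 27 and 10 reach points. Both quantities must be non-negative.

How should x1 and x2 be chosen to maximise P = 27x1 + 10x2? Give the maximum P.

x1 = 17/3, x2 = 14/3, maximum P = 599/3

The binding constraints are 8x1 + x2 = 50 and 8x1 + 4x2 = 64.
Solving simultaneously gives x1 = 17/3, x2 = 14/3.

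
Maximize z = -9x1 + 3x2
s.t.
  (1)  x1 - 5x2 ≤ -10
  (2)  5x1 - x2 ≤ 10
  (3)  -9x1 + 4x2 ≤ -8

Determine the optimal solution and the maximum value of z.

Corner points and z = -9x1 + 3x2:
  (5/2, 5/2) → z = -15
  (80/41, 98/41) → z = -426/41
  (32/11, 50/11) → z = -138/11

The optimum lies where x1 - 5x2 = -10 and -9x1 + 4x2 = -8.
Solving simultaneously gives x1 = 80/41, x2 = 98/41.

x1 = 80/41, x2 = 98/41, maximum z = -426/41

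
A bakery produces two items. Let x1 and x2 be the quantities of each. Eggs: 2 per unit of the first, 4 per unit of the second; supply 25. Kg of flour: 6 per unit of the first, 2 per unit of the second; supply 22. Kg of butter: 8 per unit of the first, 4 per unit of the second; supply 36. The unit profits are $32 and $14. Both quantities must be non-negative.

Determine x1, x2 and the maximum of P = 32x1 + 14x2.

x1 = 2, x2 = 5, maximum P = 134

Feasible corners and P = 32x1 + 14x2:
  (0, 0) → P = 0
  (0, 25/4) → P = 175/2
  (11/3, 0) → P = 352/3
  (11/6, 16/3) → P = 400/3
  (2, 5) → P = 134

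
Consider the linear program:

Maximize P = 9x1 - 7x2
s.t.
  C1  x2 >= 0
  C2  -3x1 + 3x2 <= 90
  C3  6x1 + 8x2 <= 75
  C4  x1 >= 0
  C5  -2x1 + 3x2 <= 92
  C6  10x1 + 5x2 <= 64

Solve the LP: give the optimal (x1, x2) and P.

x1 = 32/5, x2 = 0, maximum P = 288/5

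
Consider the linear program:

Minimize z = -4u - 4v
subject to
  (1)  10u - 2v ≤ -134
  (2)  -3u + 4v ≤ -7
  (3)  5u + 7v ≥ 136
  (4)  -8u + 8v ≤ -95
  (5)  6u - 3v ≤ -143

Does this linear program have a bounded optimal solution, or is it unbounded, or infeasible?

infeasible

The boundaries -8u + 8v = -95 and 6u - 3v = -143 meet at (-1429/24, -857/12), but that point violates 5u + 7v ≥ 136. Every candidate vertex is excluded by some other constraint, so the feasible region is empty.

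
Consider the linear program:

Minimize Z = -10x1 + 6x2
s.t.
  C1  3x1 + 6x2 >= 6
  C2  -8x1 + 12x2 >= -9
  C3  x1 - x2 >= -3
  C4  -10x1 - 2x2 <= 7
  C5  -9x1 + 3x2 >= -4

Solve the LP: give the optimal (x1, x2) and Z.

Vertices and Z = -10x1 + 6x2:
  (-1, 3/2) → Z = 19
  (2/3, 2/3) → Z = -8/3
  (-13/12, 23/12) → Z = 67/3
  (13/6, 31/6) → Z = 28/3

The binding constraints are 3x1 + 6x2 = 6 and -9x1 + 3x2 = -4.
Solving simultaneously gives x1 = 2/3, x2 = 2/3.

x1 = 2/3, x2 = 2/3, minimum Z = -8/3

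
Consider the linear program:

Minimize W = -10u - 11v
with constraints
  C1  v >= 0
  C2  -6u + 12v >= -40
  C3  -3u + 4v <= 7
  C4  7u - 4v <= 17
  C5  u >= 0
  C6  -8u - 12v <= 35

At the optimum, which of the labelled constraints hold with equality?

C3 and C4

Corner points and W = -10u - 11v:
  (17/7, 0) → W = -170/7
  (0, 0) → W = 0
  (6, 25/4) → W = -515/4
  (0, 7/4) → W = -77/4

The minimum is at (6, 25/4). Substituting into each constraint, equality holds for C3 and C4; the remaining constraints have slack.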